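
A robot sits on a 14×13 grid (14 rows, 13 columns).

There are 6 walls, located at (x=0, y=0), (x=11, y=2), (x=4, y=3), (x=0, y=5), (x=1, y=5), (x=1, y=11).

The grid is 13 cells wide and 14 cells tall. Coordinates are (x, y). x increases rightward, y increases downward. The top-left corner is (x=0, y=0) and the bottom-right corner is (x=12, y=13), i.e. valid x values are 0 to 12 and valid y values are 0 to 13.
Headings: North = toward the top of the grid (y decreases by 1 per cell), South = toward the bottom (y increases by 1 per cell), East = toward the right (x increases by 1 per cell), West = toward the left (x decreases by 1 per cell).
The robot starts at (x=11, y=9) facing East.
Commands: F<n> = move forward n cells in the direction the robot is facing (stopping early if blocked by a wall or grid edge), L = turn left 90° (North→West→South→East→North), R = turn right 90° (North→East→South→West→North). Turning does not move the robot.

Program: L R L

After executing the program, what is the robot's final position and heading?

Start: (x=11, y=9), facing East
  L: turn left, now facing North
  R: turn right, now facing East
  L: turn left, now facing North
Final: (x=11, y=9), facing North

Answer: Final position: (x=11, y=9), facing North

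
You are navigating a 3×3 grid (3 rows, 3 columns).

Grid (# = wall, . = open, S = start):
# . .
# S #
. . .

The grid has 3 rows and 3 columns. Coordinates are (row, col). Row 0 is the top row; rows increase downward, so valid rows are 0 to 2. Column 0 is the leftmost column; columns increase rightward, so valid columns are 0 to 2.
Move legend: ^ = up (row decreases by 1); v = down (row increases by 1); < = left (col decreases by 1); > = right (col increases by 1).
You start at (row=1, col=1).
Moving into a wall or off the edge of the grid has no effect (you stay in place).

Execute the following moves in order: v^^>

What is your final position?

Answer: Final position: (row=0, col=2)

Derivation:
Start: (row=1, col=1)
  v (down): (row=1, col=1) -> (row=2, col=1)
  ^ (up): (row=2, col=1) -> (row=1, col=1)
  ^ (up): (row=1, col=1) -> (row=0, col=1)
  > (right): (row=0, col=1) -> (row=0, col=2)
Final: (row=0, col=2)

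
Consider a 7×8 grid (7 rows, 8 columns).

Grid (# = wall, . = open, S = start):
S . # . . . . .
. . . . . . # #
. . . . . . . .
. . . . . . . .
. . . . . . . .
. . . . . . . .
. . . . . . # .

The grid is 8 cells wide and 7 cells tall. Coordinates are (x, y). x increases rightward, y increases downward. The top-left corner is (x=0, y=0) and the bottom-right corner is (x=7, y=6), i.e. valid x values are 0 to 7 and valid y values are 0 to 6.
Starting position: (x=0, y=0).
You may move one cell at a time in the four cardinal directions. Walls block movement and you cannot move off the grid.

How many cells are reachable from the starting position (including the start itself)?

Answer: Reachable cells: 52

Derivation:
BFS flood-fill from (x=0, y=0):
  Distance 0: (x=0, y=0)
  Distance 1: (x=1, y=0), (x=0, y=1)
  Distance 2: (x=1, y=1), (x=0, y=2)
  Distance 3: (x=2, y=1), (x=1, y=2), (x=0, y=3)
  Distance 4: (x=3, y=1), (x=2, y=2), (x=1, y=3), (x=0, y=4)
  Distance 5: (x=3, y=0), (x=4, y=1), (x=3, y=2), (x=2, y=3), (x=1, y=4), (x=0, y=5)
  Distance 6: (x=4, y=0), (x=5, y=1), (x=4, y=2), (x=3, y=3), (x=2, y=4), (x=1, y=5), (x=0, y=6)
  Distance 7: (x=5, y=0), (x=5, y=2), (x=4, y=3), (x=3, y=4), (x=2, y=5), (x=1, y=6)
  Distance 8: (x=6, y=0), (x=6, y=2), (x=5, y=3), (x=4, y=4), (x=3, y=5), (x=2, y=6)
  Distance 9: (x=7, y=0), (x=7, y=2), (x=6, y=3), (x=5, y=4), (x=4, y=5), (x=3, y=6)
  Distance 10: (x=7, y=3), (x=6, y=4), (x=5, y=5), (x=4, y=6)
  Distance 11: (x=7, y=4), (x=6, y=5), (x=5, y=6)
  Distance 12: (x=7, y=5)
  Distance 13: (x=7, y=6)
Total reachable: 52 (grid has 52 open cells total)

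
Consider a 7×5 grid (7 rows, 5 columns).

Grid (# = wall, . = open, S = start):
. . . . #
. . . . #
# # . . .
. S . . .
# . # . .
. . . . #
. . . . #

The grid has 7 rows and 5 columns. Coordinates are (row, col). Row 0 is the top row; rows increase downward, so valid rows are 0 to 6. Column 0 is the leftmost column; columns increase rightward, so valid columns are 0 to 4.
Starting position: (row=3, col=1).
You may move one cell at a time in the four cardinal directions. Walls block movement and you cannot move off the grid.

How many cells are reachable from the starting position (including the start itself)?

Answer: Reachable cells: 27

Derivation:
BFS flood-fill from (row=3, col=1):
  Distance 0: (row=3, col=1)
  Distance 1: (row=3, col=0), (row=3, col=2), (row=4, col=1)
  Distance 2: (row=2, col=2), (row=3, col=3), (row=5, col=1)
  Distance 3: (row=1, col=2), (row=2, col=3), (row=3, col=4), (row=4, col=3), (row=5, col=0), (row=5, col=2), (row=6, col=1)
  Distance 4: (row=0, col=2), (row=1, col=1), (row=1, col=3), (row=2, col=4), (row=4, col=4), (row=5, col=3), (row=6, col=0), (row=6, col=2)
  Distance 5: (row=0, col=1), (row=0, col=3), (row=1, col=0), (row=6, col=3)
  Distance 6: (row=0, col=0)
Total reachable: 27 (grid has 27 open cells total)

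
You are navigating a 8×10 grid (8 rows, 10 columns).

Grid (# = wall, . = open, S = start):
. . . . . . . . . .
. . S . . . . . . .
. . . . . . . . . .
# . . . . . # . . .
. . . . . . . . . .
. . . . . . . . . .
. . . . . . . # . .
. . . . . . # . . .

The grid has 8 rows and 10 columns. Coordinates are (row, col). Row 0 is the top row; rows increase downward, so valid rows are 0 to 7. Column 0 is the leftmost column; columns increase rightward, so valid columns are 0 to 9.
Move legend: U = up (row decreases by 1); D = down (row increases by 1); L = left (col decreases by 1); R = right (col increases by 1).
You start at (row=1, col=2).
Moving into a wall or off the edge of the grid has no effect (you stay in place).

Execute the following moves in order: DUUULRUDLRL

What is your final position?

Start: (row=1, col=2)
  D (down): (row=1, col=2) -> (row=2, col=2)
  U (up): (row=2, col=2) -> (row=1, col=2)
  U (up): (row=1, col=2) -> (row=0, col=2)
  U (up): blocked, stay at (row=0, col=2)
  L (left): (row=0, col=2) -> (row=0, col=1)
  R (right): (row=0, col=1) -> (row=0, col=2)
  U (up): blocked, stay at (row=0, col=2)
  D (down): (row=0, col=2) -> (row=1, col=2)
  L (left): (row=1, col=2) -> (row=1, col=1)
  R (right): (row=1, col=1) -> (row=1, col=2)
  L (left): (row=1, col=2) -> (row=1, col=1)
Final: (row=1, col=1)

Answer: Final position: (row=1, col=1)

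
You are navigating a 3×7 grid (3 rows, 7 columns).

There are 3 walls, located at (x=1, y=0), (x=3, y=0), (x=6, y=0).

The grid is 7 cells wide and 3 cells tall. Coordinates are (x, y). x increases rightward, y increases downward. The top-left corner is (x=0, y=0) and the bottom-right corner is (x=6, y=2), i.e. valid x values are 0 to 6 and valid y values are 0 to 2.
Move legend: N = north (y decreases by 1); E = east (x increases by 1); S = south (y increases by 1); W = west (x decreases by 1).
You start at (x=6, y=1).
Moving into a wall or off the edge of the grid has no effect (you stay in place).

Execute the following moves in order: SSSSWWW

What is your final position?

Answer: Final position: (x=3, y=2)

Derivation:
Start: (x=6, y=1)
  S (south): (x=6, y=1) -> (x=6, y=2)
  [×3]S (south): blocked, stay at (x=6, y=2)
  W (west): (x=6, y=2) -> (x=5, y=2)
  W (west): (x=5, y=2) -> (x=4, y=2)
  W (west): (x=4, y=2) -> (x=3, y=2)
Final: (x=3, y=2)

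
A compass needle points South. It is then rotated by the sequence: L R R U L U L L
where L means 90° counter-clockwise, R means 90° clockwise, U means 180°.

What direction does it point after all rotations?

Start: South
  L (left (90° counter-clockwise)) -> East
  R (right (90° clockwise)) -> South
  R (right (90° clockwise)) -> West
  U (U-turn (180°)) -> East
  L (left (90° counter-clockwise)) -> North
  U (U-turn (180°)) -> South
  L (left (90° counter-clockwise)) -> East
  L (left (90° counter-clockwise)) -> North
Final: North

Answer: Final heading: North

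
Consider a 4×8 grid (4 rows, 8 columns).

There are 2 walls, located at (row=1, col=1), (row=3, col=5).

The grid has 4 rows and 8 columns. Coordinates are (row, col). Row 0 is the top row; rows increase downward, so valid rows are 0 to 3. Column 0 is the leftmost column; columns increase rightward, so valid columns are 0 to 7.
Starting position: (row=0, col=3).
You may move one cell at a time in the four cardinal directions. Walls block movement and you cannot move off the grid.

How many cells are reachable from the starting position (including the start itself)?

BFS flood-fill from (row=0, col=3):
  Distance 0: (row=0, col=3)
  Distance 1: (row=0, col=2), (row=0, col=4), (row=1, col=3)
  Distance 2: (row=0, col=1), (row=0, col=5), (row=1, col=2), (row=1, col=4), (row=2, col=3)
  Distance 3: (row=0, col=0), (row=0, col=6), (row=1, col=5), (row=2, col=2), (row=2, col=4), (row=3, col=3)
  Distance 4: (row=0, col=7), (row=1, col=0), (row=1, col=6), (row=2, col=1), (row=2, col=5), (row=3, col=2), (row=3, col=4)
  Distance 5: (row=1, col=7), (row=2, col=0), (row=2, col=6), (row=3, col=1)
  Distance 6: (row=2, col=7), (row=3, col=0), (row=3, col=6)
  Distance 7: (row=3, col=7)
Total reachable: 30 (grid has 30 open cells total)

Answer: Reachable cells: 30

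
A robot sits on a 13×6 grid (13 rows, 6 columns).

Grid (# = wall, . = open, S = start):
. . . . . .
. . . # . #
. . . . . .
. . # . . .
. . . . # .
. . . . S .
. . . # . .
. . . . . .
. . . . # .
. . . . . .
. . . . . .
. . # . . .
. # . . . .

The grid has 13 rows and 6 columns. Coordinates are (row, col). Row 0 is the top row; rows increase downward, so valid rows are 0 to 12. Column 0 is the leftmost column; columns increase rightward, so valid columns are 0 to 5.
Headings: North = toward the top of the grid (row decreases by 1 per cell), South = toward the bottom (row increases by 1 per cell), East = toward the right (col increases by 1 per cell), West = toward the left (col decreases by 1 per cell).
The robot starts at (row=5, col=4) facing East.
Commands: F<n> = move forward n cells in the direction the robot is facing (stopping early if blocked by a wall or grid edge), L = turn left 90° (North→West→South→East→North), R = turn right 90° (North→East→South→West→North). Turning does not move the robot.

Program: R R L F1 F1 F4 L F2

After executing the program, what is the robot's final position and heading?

Start: (row=5, col=4), facing East
  R: turn right, now facing South
  R: turn right, now facing West
  L: turn left, now facing South
  F1: move forward 1, now at (row=6, col=4)
  F1: move forward 1, now at (row=7, col=4)
  F4: move forward 0/4 (blocked), now at (row=7, col=4)
  L: turn left, now facing East
  F2: move forward 1/2 (blocked), now at (row=7, col=5)
Final: (row=7, col=5), facing East

Answer: Final position: (row=7, col=5), facing East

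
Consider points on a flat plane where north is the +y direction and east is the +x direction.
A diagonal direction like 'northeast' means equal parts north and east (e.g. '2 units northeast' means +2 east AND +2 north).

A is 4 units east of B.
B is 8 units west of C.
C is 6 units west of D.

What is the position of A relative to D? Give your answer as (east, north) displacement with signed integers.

Answer: A is at (east=-10, north=0) relative to D.

Derivation:
Place D at the origin (east=0, north=0).
  C is 6 units west of D: delta (east=-6, north=+0); C at (east=-6, north=0).
  B is 8 units west of C: delta (east=-8, north=+0); B at (east=-14, north=0).
  A is 4 units east of B: delta (east=+4, north=+0); A at (east=-10, north=0).
Therefore A relative to D: (east=-10, north=0).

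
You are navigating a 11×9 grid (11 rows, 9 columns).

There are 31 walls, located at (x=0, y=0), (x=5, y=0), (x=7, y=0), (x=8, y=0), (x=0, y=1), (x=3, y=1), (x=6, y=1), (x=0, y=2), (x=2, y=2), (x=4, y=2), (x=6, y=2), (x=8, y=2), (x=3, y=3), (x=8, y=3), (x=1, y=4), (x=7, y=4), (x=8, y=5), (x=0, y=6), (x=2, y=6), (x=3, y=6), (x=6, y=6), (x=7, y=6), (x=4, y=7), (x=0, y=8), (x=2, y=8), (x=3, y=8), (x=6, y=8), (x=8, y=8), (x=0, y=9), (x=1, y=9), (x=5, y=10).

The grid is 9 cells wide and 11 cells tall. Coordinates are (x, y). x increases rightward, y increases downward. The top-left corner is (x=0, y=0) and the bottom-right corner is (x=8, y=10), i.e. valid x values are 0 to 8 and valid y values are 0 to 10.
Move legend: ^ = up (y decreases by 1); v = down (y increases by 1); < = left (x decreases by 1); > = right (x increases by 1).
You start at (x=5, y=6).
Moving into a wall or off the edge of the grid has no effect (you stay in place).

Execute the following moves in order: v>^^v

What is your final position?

Answer: Final position: (x=6, y=7)

Derivation:
Start: (x=5, y=6)
  v (down): (x=5, y=6) -> (x=5, y=7)
  > (right): (x=5, y=7) -> (x=6, y=7)
  ^ (up): blocked, stay at (x=6, y=7)
  ^ (up): blocked, stay at (x=6, y=7)
  v (down): blocked, stay at (x=6, y=7)
Final: (x=6, y=7)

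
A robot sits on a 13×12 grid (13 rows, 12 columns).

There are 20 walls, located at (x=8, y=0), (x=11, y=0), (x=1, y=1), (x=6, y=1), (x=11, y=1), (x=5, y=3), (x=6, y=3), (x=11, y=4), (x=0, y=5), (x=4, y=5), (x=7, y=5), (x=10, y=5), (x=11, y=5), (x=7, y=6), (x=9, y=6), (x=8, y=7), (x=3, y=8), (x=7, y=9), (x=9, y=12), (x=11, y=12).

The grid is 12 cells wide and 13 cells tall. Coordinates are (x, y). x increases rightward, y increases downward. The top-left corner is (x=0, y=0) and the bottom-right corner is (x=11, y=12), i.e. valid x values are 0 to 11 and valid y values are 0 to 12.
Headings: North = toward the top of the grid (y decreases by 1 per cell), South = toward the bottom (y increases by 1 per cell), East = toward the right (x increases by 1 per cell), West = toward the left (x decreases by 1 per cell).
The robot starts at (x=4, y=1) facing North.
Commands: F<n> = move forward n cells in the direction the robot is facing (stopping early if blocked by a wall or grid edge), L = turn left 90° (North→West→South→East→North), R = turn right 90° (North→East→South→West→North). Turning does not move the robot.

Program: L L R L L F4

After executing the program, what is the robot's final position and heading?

Start: (x=4, y=1), facing North
  L: turn left, now facing West
  L: turn left, now facing South
  R: turn right, now facing West
  L: turn left, now facing South
  L: turn left, now facing East
  F4: move forward 1/4 (blocked), now at (x=5, y=1)
Final: (x=5, y=1), facing East

Answer: Final position: (x=5, y=1), facing East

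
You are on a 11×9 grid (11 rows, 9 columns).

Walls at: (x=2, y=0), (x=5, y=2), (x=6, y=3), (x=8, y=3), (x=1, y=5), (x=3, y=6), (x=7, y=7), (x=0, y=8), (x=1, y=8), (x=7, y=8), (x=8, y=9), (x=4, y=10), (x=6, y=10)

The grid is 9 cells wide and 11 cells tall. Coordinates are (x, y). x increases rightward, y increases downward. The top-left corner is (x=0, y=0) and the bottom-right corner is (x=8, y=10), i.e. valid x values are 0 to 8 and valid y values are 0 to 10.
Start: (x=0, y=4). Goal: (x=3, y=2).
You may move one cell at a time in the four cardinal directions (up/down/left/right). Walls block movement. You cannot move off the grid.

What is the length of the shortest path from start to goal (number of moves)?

BFS from (x=0, y=4) until reaching (x=3, y=2):
  Distance 0: (x=0, y=4)
  Distance 1: (x=0, y=3), (x=1, y=4), (x=0, y=5)
  Distance 2: (x=0, y=2), (x=1, y=3), (x=2, y=4), (x=0, y=6)
  Distance 3: (x=0, y=1), (x=1, y=2), (x=2, y=3), (x=3, y=4), (x=2, y=5), (x=1, y=6), (x=0, y=7)
  Distance 4: (x=0, y=0), (x=1, y=1), (x=2, y=2), (x=3, y=3), (x=4, y=4), (x=3, y=5), (x=2, y=6), (x=1, y=7)
  Distance 5: (x=1, y=0), (x=2, y=1), (x=3, y=2), (x=4, y=3), (x=5, y=4), (x=4, y=5), (x=2, y=7)  <- goal reached here
One shortest path (5 moves): (x=0, y=4) -> (x=1, y=4) -> (x=2, y=4) -> (x=3, y=4) -> (x=3, y=3) -> (x=3, y=2)

Answer: Shortest path length: 5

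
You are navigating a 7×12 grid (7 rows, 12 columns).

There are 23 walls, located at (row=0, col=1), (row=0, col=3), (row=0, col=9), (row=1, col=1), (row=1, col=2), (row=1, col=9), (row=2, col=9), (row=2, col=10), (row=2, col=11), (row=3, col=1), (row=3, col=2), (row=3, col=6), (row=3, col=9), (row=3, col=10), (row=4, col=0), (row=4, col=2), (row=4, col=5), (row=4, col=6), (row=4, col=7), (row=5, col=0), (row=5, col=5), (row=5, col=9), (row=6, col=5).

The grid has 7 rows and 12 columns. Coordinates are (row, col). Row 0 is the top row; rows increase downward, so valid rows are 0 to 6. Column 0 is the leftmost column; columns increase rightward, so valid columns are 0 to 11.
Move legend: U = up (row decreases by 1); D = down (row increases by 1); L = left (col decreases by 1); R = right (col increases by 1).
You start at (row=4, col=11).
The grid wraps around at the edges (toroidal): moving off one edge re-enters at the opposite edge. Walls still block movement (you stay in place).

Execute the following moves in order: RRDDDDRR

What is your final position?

Start: (row=4, col=11)
  R (right): blocked, stay at (row=4, col=11)
  R (right): blocked, stay at (row=4, col=11)
  D (down): (row=4, col=11) -> (row=5, col=11)
  D (down): (row=5, col=11) -> (row=6, col=11)
  D (down): (row=6, col=11) -> (row=0, col=11)
  D (down): (row=0, col=11) -> (row=1, col=11)
  R (right): (row=1, col=11) -> (row=1, col=0)
  R (right): blocked, stay at (row=1, col=0)
Final: (row=1, col=0)

Answer: Final position: (row=1, col=0)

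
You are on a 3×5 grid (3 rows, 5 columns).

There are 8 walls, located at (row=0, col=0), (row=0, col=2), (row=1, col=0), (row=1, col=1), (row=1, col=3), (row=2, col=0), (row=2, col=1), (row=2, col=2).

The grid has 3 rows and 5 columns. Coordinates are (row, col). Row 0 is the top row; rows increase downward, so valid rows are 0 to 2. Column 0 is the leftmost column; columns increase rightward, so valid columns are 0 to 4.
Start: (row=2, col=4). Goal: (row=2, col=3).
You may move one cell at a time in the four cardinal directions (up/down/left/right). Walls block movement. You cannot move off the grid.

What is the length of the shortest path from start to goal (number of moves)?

BFS from (row=2, col=4) until reaching (row=2, col=3):
  Distance 0: (row=2, col=4)
  Distance 1: (row=1, col=4), (row=2, col=3)  <- goal reached here
One shortest path (1 moves): (row=2, col=4) -> (row=2, col=3)

Answer: Shortest path length: 1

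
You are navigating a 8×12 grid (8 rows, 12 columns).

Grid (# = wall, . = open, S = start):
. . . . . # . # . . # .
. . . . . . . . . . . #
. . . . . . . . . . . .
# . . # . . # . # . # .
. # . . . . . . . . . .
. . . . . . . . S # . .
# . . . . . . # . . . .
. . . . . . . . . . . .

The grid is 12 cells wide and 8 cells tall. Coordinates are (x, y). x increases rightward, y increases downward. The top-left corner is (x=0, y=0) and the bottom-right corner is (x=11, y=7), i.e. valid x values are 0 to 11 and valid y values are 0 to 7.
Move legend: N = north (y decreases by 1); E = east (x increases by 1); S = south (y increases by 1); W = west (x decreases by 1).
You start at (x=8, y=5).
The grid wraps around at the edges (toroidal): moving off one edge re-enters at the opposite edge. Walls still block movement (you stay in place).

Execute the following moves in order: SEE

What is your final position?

Answer: Final position: (x=10, y=6)

Derivation:
Start: (x=8, y=5)
  S (south): (x=8, y=5) -> (x=8, y=6)
  E (east): (x=8, y=6) -> (x=9, y=6)
  E (east): (x=9, y=6) -> (x=10, y=6)
Final: (x=10, y=6)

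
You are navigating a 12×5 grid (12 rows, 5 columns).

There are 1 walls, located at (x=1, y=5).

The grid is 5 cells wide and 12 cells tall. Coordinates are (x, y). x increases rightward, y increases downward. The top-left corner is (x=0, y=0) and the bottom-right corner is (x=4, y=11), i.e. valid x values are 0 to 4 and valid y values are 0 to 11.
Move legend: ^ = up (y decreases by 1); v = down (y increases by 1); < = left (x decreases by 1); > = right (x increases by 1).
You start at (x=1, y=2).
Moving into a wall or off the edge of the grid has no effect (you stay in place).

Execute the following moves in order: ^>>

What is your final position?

Answer: Final position: (x=3, y=1)

Derivation:
Start: (x=1, y=2)
  ^ (up): (x=1, y=2) -> (x=1, y=1)
  > (right): (x=1, y=1) -> (x=2, y=1)
  > (right): (x=2, y=1) -> (x=3, y=1)
Final: (x=3, y=1)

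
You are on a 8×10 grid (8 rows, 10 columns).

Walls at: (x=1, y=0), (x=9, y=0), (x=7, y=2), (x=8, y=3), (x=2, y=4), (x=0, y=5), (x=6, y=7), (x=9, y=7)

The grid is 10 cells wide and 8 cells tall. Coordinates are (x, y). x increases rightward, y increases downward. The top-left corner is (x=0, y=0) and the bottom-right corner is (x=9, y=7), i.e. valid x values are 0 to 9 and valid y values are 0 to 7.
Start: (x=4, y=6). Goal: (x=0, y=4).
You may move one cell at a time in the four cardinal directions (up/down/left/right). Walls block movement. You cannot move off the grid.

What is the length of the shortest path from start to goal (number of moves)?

Answer: Shortest path length: 6

Derivation:
BFS from (x=4, y=6) until reaching (x=0, y=4):
  Distance 0: (x=4, y=6)
  Distance 1: (x=4, y=5), (x=3, y=6), (x=5, y=6), (x=4, y=7)
  Distance 2: (x=4, y=4), (x=3, y=5), (x=5, y=5), (x=2, y=6), (x=6, y=6), (x=3, y=7), (x=5, y=7)
  Distance 3: (x=4, y=3), (x=3, y=4), (x=5, y=4), (x=2, y=5), (x=6, y=5), (x=1, y=6), (x=7, y=6), (x=2, y=7)
  Distance 4: (x=4, y=2), (x=3, y=3), (x=5, y=3), (x=6, y=4), (x=1, y=5), (x=7, y=5), (x=0, y=6), (x=8, y=6), (x=1, y=7), (x=7, y=7)
  Distance 5: (x=4, y=1), (x=3, y=2), (x=5, y=2), (x=2, y=3), (x=6, y=3), (x=1, y=4), (x=7, y=4), (x=8, y=5), (x=9, y=6), (x=0, y=7), (x=8, y=7)
  Distance 6: (x=4, y=0), (x=3, y=1), (x=5, y=1), (x=2, y=2), (x=6, y=2), (x=1, y=3), (x=7, y=3), (x=0, y=4), (x=8, y=4), (x=9, y=5)  <- goal reached here
One shortest path (6 moves): (x=4, y=6) -> (x=3, y=6) -> (x=2, y=6) -> (x=1, y=6) -> (x=1, y=5) -> (x=1, y=4) -> (x=0, y=4)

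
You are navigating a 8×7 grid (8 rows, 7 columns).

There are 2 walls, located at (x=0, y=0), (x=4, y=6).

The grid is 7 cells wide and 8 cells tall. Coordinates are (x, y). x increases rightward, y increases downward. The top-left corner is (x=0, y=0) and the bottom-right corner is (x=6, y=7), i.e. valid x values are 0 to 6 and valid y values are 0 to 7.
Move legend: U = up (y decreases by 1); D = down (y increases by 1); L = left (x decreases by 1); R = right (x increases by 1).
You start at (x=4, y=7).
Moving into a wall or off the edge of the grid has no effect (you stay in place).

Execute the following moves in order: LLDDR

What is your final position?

Answer: Final position: (x=3, y=7)

Derivation:
Start: (x=4, y=7)
  L (left): (x=4, y=7) -> (x=3, y=7)
  L (left): (x=3, y=7) -> (x=2, y=7)
  D (down): blocked, stay at (x=2, y=7)
  D (down): blocked, stay at (x=2, y=7)
  R (right): (x=2, y=7) -> (x=3, y=7)
Final: (x=3, y=7)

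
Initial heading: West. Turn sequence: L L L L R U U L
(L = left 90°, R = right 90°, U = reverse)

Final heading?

Answer: Final heading: West

Derivation:
Start: West
  L (left (90° counter-clockwise)) -> South
  L (left (90° counter-clockwise)) -> East
  L (left (90° counter-clockwise)) -> North
  L (left (90° counter-clockwise)) -> West
  R (right (90° clockwise)) -> North
  U (U-turn (180°)) -> South
  U (U-turn (180°)) -> North
  L (left (90° counter-clockwise)) -> West
Final: West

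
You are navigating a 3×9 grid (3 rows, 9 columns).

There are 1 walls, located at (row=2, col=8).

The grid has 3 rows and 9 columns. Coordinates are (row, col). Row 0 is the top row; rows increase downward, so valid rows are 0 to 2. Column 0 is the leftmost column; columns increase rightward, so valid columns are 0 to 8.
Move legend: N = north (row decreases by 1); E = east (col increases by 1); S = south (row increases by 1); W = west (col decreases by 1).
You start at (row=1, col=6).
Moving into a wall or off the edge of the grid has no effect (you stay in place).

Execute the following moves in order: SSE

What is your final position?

Start: (row=1, col=6)
  S (south): (row=1, col=6) -> (row=2, col=6)
  S (south): blocked, stay at (row=2, col=6)
  E (east): (row=2, col=6) -> (row=2, col=7)
Final: (row=2, col=7)

Answer: Final position: (row=2, col=7)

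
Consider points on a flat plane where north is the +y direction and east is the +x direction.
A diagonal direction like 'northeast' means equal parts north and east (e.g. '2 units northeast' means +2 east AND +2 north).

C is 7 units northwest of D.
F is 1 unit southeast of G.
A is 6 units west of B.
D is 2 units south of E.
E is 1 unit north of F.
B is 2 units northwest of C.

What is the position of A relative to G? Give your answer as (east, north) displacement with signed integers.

Answer: A is at (east=-14, north=7) relative to G.

Derivation:
Place G at the origin (east=0, north=0).
  F is 1 unit southeast of G: delta (east=+1, north=-1); F at (east=1, north=-1).
  E is 1 unit north of F: delta (east=+0, north=+1); E at (east=1, north=0).
  D is 2 units south of E: delta (east=+0, north=-2); D at (east=1, north=-2).
  C is 7 units northwest of D: delta (east=-7, north=+7); C at (east=-6, north=5).
  B is 2 units northwest of C: delta (east=-2, north=+2); B at (east=-8, north=7).
  A is 6 units west of B: delta (east=-6, north=+0); A at (east=-14, north=7).
Therefore A relative to G: (east=-14, north=7).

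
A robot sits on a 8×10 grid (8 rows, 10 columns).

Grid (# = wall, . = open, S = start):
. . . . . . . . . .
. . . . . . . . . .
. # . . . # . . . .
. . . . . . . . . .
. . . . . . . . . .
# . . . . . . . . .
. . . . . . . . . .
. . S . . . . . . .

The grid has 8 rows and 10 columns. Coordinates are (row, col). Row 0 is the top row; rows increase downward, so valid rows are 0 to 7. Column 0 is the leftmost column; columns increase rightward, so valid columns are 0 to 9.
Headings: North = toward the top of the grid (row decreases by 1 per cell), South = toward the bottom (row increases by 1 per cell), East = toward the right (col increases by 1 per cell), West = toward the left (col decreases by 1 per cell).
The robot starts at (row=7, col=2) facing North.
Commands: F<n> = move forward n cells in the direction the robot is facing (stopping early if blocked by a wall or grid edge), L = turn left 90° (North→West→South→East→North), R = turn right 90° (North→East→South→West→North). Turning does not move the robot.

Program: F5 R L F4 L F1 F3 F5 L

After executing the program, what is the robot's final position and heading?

Start: (row=7, col=2), facing North
  F5: move forward 5, now at (row=2, col=2)
  R: turn right, now facing East
  L: turn left, now facing North
  F4: move forward 2/4 (blocked), now at (row=0, col=2)
  L: turn left, now facing West
  F1: move forward 1, now at (row=0, col=1)
  F3: move forward 1/3 (blocked), now at (row=0, col=0)
  F5: move forward 0/5 (blocked), now at (row=0, col=0)
  L: turn left, now facing South
Final: (row=0, col=0), facing South

Answer: Final position: (row=0, col=0), facing South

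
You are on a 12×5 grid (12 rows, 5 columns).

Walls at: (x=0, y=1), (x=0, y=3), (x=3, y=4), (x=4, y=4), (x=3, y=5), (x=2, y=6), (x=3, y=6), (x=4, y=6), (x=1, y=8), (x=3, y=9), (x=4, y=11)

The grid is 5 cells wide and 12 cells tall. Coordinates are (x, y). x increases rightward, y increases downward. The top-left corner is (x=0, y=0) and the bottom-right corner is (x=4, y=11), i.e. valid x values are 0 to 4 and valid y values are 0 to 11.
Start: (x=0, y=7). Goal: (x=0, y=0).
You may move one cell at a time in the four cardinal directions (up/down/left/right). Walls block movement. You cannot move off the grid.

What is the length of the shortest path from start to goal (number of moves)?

BFS from (x=0, y=7) until reaching (x=0, y=0):
  Distance 0: (x=0, y=7)
  Distance 1: (x=0, y=6), (x=1, y=7), (x=0, y=8)
  Distance 2: (x=0, y=5), (x=1, y=6), (x=2, y=7), (x=0, y=9)
  Distance 3: (x=0, y=4), (x=1, y=5), (x=3, y=7), (x=2, y=8), (x=1, y=9), (x=0, y=10)
  Distance 4: (x=1, y=4), (x=2, y=5), (x=4, y=7), (x=3, y=8), (x=2, y=9), (x=1, y=10), (x=0, y=11)
  Distance 5: (x=1, y=3), (x=2, y=4), (x=4, y=8), (x=2, y=10), (x=1, y=11)
  Distance 6: (x=1, y=2), (x=2, y=3), (x=4, y=9), (x=3, y=10), (x=2, y=11)
  Distance 7: (x=1, y=1), (x=0, y=2), (x=2, y=2), (x=3, y=3), (x=4, y=10), (x=3, y=11)
  Distance 8: (x=1, y=0), (x=2, y=1), (x=3, y=2), (x=4, y=3)
  Distance 9: (x=0, y=0), (x=2, y=0), (x=3, y=1), (x=4, y=2)  <- goal reached here
One shortest path (9 moves): (x=0, y=7) -> (x=1, y=7) -> (x=1, y=6) -> (x=1, y=5) -> (x=1, y=4) -> (x=1, y=3) -> (x=1, y=2) -> (x=1, y=1) -> (x=1, y=0) -> (x=0, y=0)

Answer: Shortest path length: 9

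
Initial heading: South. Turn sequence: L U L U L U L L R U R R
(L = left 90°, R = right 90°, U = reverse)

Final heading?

Start: South
  L (left (90° counter-clockwise)) -> East
  U (U-turn (180°)) -> West
  L (left (90° counter-clockwise)) -> South
  U (U-turn (180°)) -> North
  L (left (90° counter-clockwise)) -> West
  U (U-turn (180°)) -> East
  L (left (90° counter-clockwise)) -> North
  L (left (90° counter-clockwise)) -> West
  R (right (90° clockwise)) -> North
  U (U-turn (180°)) -> South
  R (right (90° clockwise)) -> West
  R (right (90° clockwise)) -> North
Final: North

Answer: Final heading: North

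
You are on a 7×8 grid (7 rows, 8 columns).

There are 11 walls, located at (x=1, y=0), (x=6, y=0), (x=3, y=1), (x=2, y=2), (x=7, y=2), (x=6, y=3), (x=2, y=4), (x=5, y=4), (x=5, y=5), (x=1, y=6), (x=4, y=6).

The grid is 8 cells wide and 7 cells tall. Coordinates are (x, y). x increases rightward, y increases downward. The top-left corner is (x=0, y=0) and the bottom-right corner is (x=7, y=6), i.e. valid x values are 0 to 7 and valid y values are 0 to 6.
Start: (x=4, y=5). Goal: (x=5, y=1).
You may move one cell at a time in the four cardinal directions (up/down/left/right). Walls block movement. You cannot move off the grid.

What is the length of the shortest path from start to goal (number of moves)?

BFS from (x=4, y=5) until reaching (x=5, y=1):
  Distance 0: (x=4, y=5)
  Distance 1: (x=4, y=4), (x=3, y=5)
  Distance 2: (x=4, y=3), (x=3, y=4), (x=2, y=5), (x=3, y=6)
  Distance 3: (x=4, y=2), (x=3, y=3), (x=5, y=3), (x=1, y=5), (x=2, y=6)
  Distance 4: (x=4, y=1), (x=3, y=2), (x=5, y=2), (x=2, y=3), (x=1, y=4), (x=0, y=5)
  Distance 5: (x=4, y=0), (x=5, y=1), (x=6, y=2), (x=1, y=3), (x=0, y=4), (x=0, y=6)  <- goal reached here
One shortest path (5 moves): (x=4, y=5) -> (x=4, y=4) -> (x=4, y=3) -> (x=5, y=3) -> (x=5, y=2) -> (x=5, y=1)

Answer: Shortest path length: 5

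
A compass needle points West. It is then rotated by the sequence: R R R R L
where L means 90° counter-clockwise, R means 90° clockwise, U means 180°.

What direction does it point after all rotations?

Answer: Final heading: South

Derivation:
Start: West
  R (right (90° clockwise)) -> North
  R (right (90° clockwise)) -> East
  R (right (90° clockwise)) -> South
  R (right (90° clockwise)) -> West
  L (left (90° counter-clockwise)) -> South
Final: South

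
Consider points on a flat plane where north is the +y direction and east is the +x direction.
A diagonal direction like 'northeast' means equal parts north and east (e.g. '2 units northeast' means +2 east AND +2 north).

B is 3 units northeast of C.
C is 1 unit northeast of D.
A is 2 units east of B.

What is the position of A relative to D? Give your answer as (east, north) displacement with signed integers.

Answer: A is at (east=6, north=4) relative to D.

Derivation:
Place D at the origin (east=0, north=0).
  C is 1 unit northeast of D: delta (east=+1, north=+1); C at (east=1, north=1).
  B is 3 units northeast of C: delta (east=+3, north=+3); B at (east=4, north=4).
  A is 2 units east of B: delta (east=+2, north=+0); A at (east=6, north=4).
Therefore A relative to D: (east=6, north=4).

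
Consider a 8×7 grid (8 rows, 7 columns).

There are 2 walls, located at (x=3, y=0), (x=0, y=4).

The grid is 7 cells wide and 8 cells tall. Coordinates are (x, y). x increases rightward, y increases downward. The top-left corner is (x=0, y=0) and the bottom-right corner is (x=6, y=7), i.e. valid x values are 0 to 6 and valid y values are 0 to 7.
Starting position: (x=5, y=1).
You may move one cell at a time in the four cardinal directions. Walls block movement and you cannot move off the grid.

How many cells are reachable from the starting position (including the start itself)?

BFS flood-fill from (x=5, y=1):
  Distance 0: (x=5, y=1)
  Distance 1: (x=5, y=0), (x=4, y=1), (x=6, y=1), (x=5, y=2)
  Distance 2: (x=4, y=0), (x=6, y=0), (x=3, y=1), (x=4, y=2), (x=6, y=2), (x=5, y=3)
  Distance 3: (x=2, y=1), (x=3, y=2), (x=4, y=3), (x=6, y=3), (x=5, y=4)
  Distance 4: (x=2, y=0), (x=1, y=1), (x=2, y=2), (x=3, y=3), (x=4, y=4), (x=6, y=4), (x=5, y=5)
  Distance 5: (x=1, y=0), (x=0, y=1), (x=1, y=2), (x=2, y=3), (x=3, y=4), (x=4, y=5), (x=6, y=5), (x=5, y=6)
  Distance 6: (x=0, y=0), (x=0, y=2), (x=1, y=3), (x=2, y=4), (x=3, y=5), (x=4, y=6), (x=6, y=6), (x=5, y=7)
  Distance 7: (x=0, y=3), (x=1, y=4), (x=2, y=5), (x=3, y=6), (x=4, y=7), (x=6, y=7)
  Distance 8: (x=1, y=5), (x=2, y=6), (x=3, y=7)
  Distance 9: (x=0, y=5), (x=1, y=6), (x=2, y=7)
  Distance 10: (x=0, y=6), (x=1, y=7)
  Distance 11: (x=0, y=7)
Total reachable: 54 (grid has 54 open cells total)

Answer: Reachable cells: 54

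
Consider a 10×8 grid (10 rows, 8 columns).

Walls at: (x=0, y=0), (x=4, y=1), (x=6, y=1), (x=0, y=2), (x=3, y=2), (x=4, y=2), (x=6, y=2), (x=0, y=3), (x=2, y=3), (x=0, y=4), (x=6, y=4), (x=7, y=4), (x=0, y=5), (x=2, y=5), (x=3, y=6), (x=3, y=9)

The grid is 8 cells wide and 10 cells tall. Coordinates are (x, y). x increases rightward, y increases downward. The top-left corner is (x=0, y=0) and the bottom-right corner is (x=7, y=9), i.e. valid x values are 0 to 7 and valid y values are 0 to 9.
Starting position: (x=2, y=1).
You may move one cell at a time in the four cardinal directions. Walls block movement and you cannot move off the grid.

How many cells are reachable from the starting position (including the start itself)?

BFS flood-fill from (x=2, y=1):
  Distance 0: (x=2, y=1)
  Distance 1: (x=2, y=0), (x=1, y=1), (x=3, y=1), (x=2, y=2)
  Distance 2: (x=1, y=0), (x=3, y=0), (x=0, y=1), (x=1, y=2)
  Distance 3: (x=4, y=0), (x=1, y=3)
  Distance 4: (x=5, y=0), (x=1, y=4)
  Distance 5: (x=6, y=0), (x=5, y=1), (x=2, y=4), (x=1, y=5)
  Distance 6: (x=7, y=0), (x=5, y=2), (x=3, y=4), (x=1, y=6)
  Distance 7: (x=7, y=1), (x=3, y=3), (x=5, y=3), (x=4, y=4), (x=3, y=5), (x=0, y=6), (x=2, y=6), (x=1, y=7)
  Distance 8: (x=7, y=2), (x=4, y=3), (x=6, y=3), (x=5, y=4), (x=4, y=5), (x=0, y=7), (x=2, y=7), (x=1, y=8)
  Distance 9: (x=7, y=3), (x=5, y=5), (x=4, y=6), (x=3, y=7), (x=0, y=8), (x=2, y=8), (x=1, y=9)
  Distance 10: (x=6, y=5), (x=5, y=6), (x=4, y=7), (x=3, y=8), (x=0, y=9), (x=2, y=9)
  Distance 11: (x=7, y=5), (x=6, y=6), (x=5, y=7), (x=4, y=8)
  Distance 12: (x=7, y=6), (x=6, y=7), (x=5, y=8), (x=4, y=9)
  Distance 13: (x=7, y=7), (x=6, y=8), (x=5, y=9)
  Distance 14: (x=7, y=8), (x=6, y=9)
  Distance 15: (x=7, y=9)
Total reachable: 64 (grid has 64 open cells total)

Answer: Reachable cells: 64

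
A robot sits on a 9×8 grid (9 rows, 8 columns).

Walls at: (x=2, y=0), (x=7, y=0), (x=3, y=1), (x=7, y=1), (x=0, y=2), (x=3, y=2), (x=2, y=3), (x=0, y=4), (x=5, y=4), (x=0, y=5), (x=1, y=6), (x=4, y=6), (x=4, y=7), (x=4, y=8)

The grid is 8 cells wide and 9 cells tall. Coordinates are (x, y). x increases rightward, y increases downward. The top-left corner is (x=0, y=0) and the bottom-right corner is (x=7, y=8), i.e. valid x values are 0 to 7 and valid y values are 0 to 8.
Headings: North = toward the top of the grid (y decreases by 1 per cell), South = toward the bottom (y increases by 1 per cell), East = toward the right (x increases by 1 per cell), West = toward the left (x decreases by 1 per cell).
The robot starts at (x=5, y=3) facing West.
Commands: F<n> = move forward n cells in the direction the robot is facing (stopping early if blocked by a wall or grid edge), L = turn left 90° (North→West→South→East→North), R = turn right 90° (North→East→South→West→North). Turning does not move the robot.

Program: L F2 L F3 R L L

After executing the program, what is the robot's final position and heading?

Answer: Final position: (x=7, y=3), facing North

Derivation:
Start: (x=5, y=3), facing West
  L: turn left, now facing South
  F2: move forward 0/2 (blocked), now at (x=5, y=3)
  L: turn left, now facing East
  F3: move forward 2/3 (blocked), now at (x=7, y=3)
  R: turn right, now facing South
  L: turn left, now facing East
  L: turn left, now facing North
Final: (x=7, y=3), facing North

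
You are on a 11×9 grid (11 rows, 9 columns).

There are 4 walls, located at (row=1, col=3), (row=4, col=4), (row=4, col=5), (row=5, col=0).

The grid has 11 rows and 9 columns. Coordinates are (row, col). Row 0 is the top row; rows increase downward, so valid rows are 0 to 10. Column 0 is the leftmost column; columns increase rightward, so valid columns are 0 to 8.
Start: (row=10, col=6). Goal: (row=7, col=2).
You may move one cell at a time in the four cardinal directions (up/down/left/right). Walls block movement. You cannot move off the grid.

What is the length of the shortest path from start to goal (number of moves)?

BFS from (row=10, col=6) until reaching (row=7, col=2):
  Distance 0: (row=10, col=6)
  Distance 1: (row=9, col=6), (row=10, col=5), (row=10, col=7)
  Distance 2: (row=8, col=6), (row=9, col=5), (row=9, col=7), (row=10, col=4), (row=10, col=8)
  Distance 3: (row=7, col=6), (row=8, col=5), (row=8, col=7), (row=9, col=4), (row=9, col=8), (row=10, col=3)
  Distance 4: (row=6, col=6), (row=7, col=5), (row=7, col=7), (row=8, col=4), (row=8, col=8), (row=9, col=3), (row=10, col=2)
  Distance 5: (row=5, col=6), (row=6, col=5), (row=6, col=7), (row=7, col=4), (row=7, col=8), (row=8, col=3), (row=9, col=2), (row=10, col=1)
  Distance 6: (row=4, col=6), (row=5, col=5), (row=5, col=7), (row=6, col=4), (row=6, col=8), (row=7, col=3), (row=8, col=2), (row=9, col=1), (row=10, col=0)
  Distance 7: (row=3, col=6), (row=4, col=7), (row=5, col=4), (row=5, col=8), (row=6, col=3), (row=7, col=2), (row=8, col=1), (row=9, col=0)  <- goal reached here
One shortest path (7 moves): (row=10, col=6) -> (row=10, col=5) -> (row=10, col=4) -> (row=10, col=3) -> (row=10, col=2) -> (row=9, col=2) -> (row=8, col=2) -> (row=7, col=2)

Answer: Shortest path length: 7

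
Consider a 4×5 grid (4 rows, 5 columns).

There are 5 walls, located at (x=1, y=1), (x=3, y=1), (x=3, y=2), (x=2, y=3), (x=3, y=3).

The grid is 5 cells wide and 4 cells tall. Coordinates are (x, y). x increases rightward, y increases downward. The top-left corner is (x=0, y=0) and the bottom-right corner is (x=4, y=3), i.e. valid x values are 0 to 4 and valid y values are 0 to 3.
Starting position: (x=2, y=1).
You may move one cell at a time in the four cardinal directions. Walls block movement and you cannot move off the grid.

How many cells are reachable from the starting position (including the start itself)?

Answer: Reachable cells: 15

Derivation:
BFS flood-fill from (x=2, y=1):
  Distance 0: (x=2, y=1)
  Distance 1: (x=2, y=0), (x=2, y=2)
  Distance 2: (x=1, y=0), (x=3, y=0), (x=1, y=2)
  Distance 3: (x=0, y=0), (x=4, y=0), (x=0, y=2), (x=1, y=3)
  Distance 4: (x=0, y=1), (x=4, y=1), (x=0, y=3)
  Distance 5: (x=4, y=2)
  Distance 6: (x=4, y=3)
Total reachable: 15 (grid has 15 open cells total)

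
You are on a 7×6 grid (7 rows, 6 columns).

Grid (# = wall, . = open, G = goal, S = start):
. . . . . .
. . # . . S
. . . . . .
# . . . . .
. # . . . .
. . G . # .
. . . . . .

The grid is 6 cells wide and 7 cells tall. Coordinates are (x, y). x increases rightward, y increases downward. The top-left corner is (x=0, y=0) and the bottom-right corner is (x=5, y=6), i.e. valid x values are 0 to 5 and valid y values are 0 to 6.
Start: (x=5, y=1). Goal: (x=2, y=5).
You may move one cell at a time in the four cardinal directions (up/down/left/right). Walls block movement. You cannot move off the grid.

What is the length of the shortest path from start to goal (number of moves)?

BFS from (x=5, y=1) until reaching (x=2, y=5):
  Distance 0: (x=5, y=1)
  Distance 1: (x=5, y=0), (x=4, y=1), (x=5, y=2)
  Distance 2: (x=4, y=0), (x=3, y=1), (x=4, y=2), (x=5, y=3)
  Distance 3: (x=3, y=0), (x=3, y=2), (x=4, y=3), (x=5, y=4)
  Distance 4: (x=2, y=0), (x=2, y=2), (x=3, y=3), (x=4, y=4), (x=5, y=5)
  Distance 5: (x=1, y=0), (x=1, y=2), (x=2, y=3), (x=3, y=4), (x=5, y=6)
  Distance 6: (x=0, y=0), (x=1, y=1), (x=0, y=2), (x=1, y=3), (x=2, y=4), (x=3, y=5), (x=4, y=6)
  Distance 7: (x=0, y=1), (x=2, y=5), (x=3, y=6)  <- goal reached here
One shortest path (7 moves): (x=5, y=1) -> (x=4, y=1) -> (x=3, y=1) -> (x=3, y=2) -> (x=2, y=2) -> (x=2, y=3) -> (x=2, y=4) -> (x=2, y=5)

Answer: Shortest path length: 7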